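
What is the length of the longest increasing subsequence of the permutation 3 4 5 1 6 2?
4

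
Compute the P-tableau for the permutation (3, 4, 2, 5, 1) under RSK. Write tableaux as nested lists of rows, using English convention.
P = [[1, 4, 5], [2], [3]]

Insert 3: appended to row 1. P = [[3]].
Insert 4: appended to row 1. P = [[3, 4]].
Insert 2: 2 bumps 3 from row 1; 3 starts row 2. P = [[2, 4], [3]].
Insert 5: appended to row 1. P = [[2, 4, 5], [3]].
Insert 1: 1 bumps 2 from row 1; 2 bumps 3 from row 2; 3 starts row 3. P = [[1, 4, 5], [2], [3]].

So P = [[1, 4, 5], [2], [3]].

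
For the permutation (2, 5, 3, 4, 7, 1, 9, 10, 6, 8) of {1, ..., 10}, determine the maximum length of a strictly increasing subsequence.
6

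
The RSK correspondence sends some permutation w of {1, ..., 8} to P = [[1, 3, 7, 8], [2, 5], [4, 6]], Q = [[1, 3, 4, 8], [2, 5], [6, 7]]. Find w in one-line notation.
4 2 6 7 5 1 3 8

Reverse RSK: for i = n, n-1, ..., 1, locate i in Q, remove the corresponding corner cell from P, and reverse-bump its entry up through P; the value ejected from row 1 is w(i).

So w = 4 2 6 7 5 1 3 8.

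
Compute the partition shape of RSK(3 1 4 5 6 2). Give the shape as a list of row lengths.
Row-insert each entry into an empty tableau.

After inserting 3: P = [[3]].
After inserting 1: P = [[1], [3]].
After inserting 4: P = [[1, 4], [3]].
After inserting 5: P = [[1, 4, 5], [3]].
After inserting 6: P = [[1, 4, 5, 6], [3]].
After inserting 2: P = [[1, 2, 5, 6], [3, 4]].

The final insertion tableau P = [[1, 2, 5, 6], [3, 4]] has shape [4, 2].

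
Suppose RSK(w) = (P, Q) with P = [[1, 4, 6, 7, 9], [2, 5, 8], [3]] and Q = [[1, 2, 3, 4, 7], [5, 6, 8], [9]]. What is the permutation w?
Reverse the RSK construction: for i from n down to 1, find the cell of Q containing i, remove the entry at that cell from P, and reverse-bump it up through P; the value ejected from row 1 is w(i).

Step i=9: Q has 9 at row 3, column 1; remove 3 from row 3 of P and reverse-bump: 3 enters row 2 and ejects 2; 2 enters row 1 and ejects 1. So w(9) = 1. P is now [[2, 4, 6, 7, 9], [3, 5, 8]].
Step i=8: Q has 8 at row 2, column 3; remove 8 from row 2 of P and reverse-bump: 8 enters row 1 and ejects 7. So w(8) = 7. P is now [[2, 4, 6, 8, 9], [3, 5]].
Step i=7: Q has 7 at row 1, column 5; remove that cell from P, ejecting 9. So w(7) = 9. P is now [[2, 4, 6, 8], [3, 5]].
Step i=6: Q has 6 at row 2, column 2; remove 5 from row 2 of P and reverse-bump: 5 enters row 1 and ejects 4. So w(6) = 4. P is now [[2, 5, 6, 8], [3]].
Step i=5: Q has 5 at row 2, column 1; remove 3 from row 2 of P and reverse-bump: 3 enters row 1 and ejects 2. So w(5) = 2. P is now [[3, 5, 6, 8]].
Step i=4: Q has 4 at row 1, column 4; remove that cell from P, ejecting 8. So w(4) = 8. P is now [[3, 5, 6]].
Step i=3: Q has 3 at row 1, column 3; remove that cell from P, ejecting 6. So w(3) = 6. P is now [[3, 5]].
Step i=2: Q has 2 at row 1, column 2; remove that cell from P, ejecting 5. So w(2) = 5. P is now [[3]].
Step i=1: Q has 1 at row 1, column 1; remove that cell from P, ejecting 3. So w(1) = 3. P is now [].

So w = 3 5 6 8 2 4 9 7 1.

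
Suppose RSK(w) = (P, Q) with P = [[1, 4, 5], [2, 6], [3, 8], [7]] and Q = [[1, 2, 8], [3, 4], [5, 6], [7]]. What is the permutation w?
7 8 3 6 2 4 1 5

Reverse the RSK construction: for i from n down to 1, find the cell of Q containing i, remove the entry at that cell from P, and reverse-bump it up through P; the value ejected from row 1 is w(i).

Step i=8: Q has 8 at row 1, column 3; remove that cell from P, ejecting 5. So w(8) = 5. P is now [[1, 4], [2, 6], [3, 8], [7]].
Step i=7: Q has 7 at row 4, column 1; remove 7 from row 4 of P and reverse-bump: 7 enters row 3 and ejects 3; 3 enters row 2 and ejects 2; 2 enters row 1 and ejects 1. So w(7) = 1. P is now [[2, 4], [3, 6], [7, 8]].
Step i=6: Q has 6 at row 3, column 2; remove 8 from row 3 of P and reverse-bump: 8 enters row 2 and ejects 6; 6 enters row 1 and ejects 4. So w(6) = 4. P is now [[2, 6], [3, 8], [7]].
Step i=5: Q has 5 at row 3, column 1; remove 7 from row 3 of P and reverse-bump: 7 enters row 2 and ejects 3; 3 enters row 1 and ejects 2. So w(5) = 2. P is now [[3, 6], [7, 8]].
Step i=4: Q has 4 at row 2, column 2; remove 8 from row 2 of P and reverse-bump: 8 enters row 1 and ejects 6. So w(4) = 6. P is now [[3, 8], [7]].
Step i=3: Q has 3 at row 2, column 1; remove 7 from row 2 of P and reverse-bump: 7 enters row 1 and ejects 3. So w(3) = 3. P is now [[7, 8]].
Step i=2: Q has 2 at row 1, column 2; remove that cell from P, ejecting 8. So w(2) = 8. P is now [[7]].
Step i=1: Q has 1 at row 1, column 1; remove that cell from P, ejecting 7. So w(1) = 7. P is now [].

So w = 7 8 3 6 2 4 1 5.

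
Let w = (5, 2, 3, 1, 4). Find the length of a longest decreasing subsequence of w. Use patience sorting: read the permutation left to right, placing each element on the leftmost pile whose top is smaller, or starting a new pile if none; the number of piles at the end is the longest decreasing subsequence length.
3

5: new pile. tops = [5]
2: new pile. tops = [5, 2]
3: onto pile 2 (replacing 2). tops = [5, 3]
1: new pile. tops = [5, 3, 1]
4: onto pile 2 (replacing 3). tops = [5, 4, 1]

3 piles, so the longest decreasing subsequence has length 3.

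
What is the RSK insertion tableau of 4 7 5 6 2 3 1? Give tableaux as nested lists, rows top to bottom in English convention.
Insert 4: appended to row 1. P = [[4]].
Insert 7: appended to row 1. P = [[4, 7]].
Insert 5: 5 bumps 7 from row 1; 7 starts row 2. P = [[4, 5], [7]].
Insert 6: appended to row 1. P = [[4, 5, 6], [7]].
Insert 2: 2 bumps 4 from row 1; 4 bumps 7 from row 2; 7 starts row 3. P = [[2, 5, 6], [4], [7]].
Insert 3: 3 bumps 5 from row 1; 5 appends to row 2. P = [[2, 3, 6], [4, 5], [7]].
Insert 1: 1 bumps 2 from row 1; 2 bumps 4 from row 2; 4 bumps 7 from row 3; 7 starts row 4. P = [[1, 3, 6], [2, 5], [4], [7]].

So P = [[1, 3, 6], [2, 5], [4], [7]].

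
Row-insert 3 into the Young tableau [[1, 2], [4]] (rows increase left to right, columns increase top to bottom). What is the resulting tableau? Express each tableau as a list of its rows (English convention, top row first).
[[1, 2, 3], [4]]

3 is larger than every entry of row 1, so it is appended to row 1. The new tableau is [[1, 2, 3], [4]].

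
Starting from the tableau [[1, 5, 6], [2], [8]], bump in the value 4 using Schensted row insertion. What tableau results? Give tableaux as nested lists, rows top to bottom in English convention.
In row 1, 4 replaces 5 (the leftmost entry greater than 4); 5 is bumped to row 2. 5 is appended to row 2. The new tableau is [[1, 4, 6], [2, 5], [8]].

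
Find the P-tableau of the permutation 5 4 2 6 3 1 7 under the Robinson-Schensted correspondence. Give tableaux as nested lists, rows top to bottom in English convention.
P = [[1, 3, 7], [2, 6], [4], [5]]

Insert 5: appended to row 1. P = [[5]].
Insert 4: 4 bumps 5 from row 1; 5 starts row 2. P = [[4], [5]].
Insert 2: 2 bumps 4 from row 1; 4 bumps 5 from row 2; 5 starts row 3. P = [[2], [4], [5]].
Insert 6: appended to row 1. P = [[2, 6], [4], [5]].
Insert 3: 3 bumps 6 from row 1; 6 appends to row 2. P = [[2, 3], [4, 6], [5]].
Insert 1: 1 bumps 2 from row 1; 2 bumps 4 from row 2; 4 bumps 5 from row 3; 5 starts row 4. P = [[1, 3], [2, 6], [4], [5]].
Insert 7: appended to row 1. P = [[1, 3, 7], [2, 6], [4], [5]].

So P = [[1, 3, 7], [2, 6], [4], [5]].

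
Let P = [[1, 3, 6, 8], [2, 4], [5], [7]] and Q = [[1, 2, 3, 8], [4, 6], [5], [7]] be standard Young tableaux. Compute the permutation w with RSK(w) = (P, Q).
2 5 7 6 1 4 3 8

Reverse the RSK construction: for i from n down to 1, find the cell of Q containing i, remove the entry at that cell from P, and reverse-bump it up through P; the value ejected from row 1 is w(i).

Step i=8: Q has 8 at row 1, column 4; remove that cell from P, ejecting 8. So w(8) = 8. P is now [[1, 3, 6], [2, 4], [5], [7]].
Step i=7: Q has 7 at row 4, column 1; remove 7 from row 4 of P and reverse-bump: 7 enters row 3 and ejects 5; 5 enters row 2 and ejects 4; 4 enters row 1 and ejects 3. So w(7) = 3. P is now [[1, 4, 6], [2, 5], [7]].
Step i=6: Q has 6 at row 2, column 2; remove 5 from row 2 of P and reverse-bump: 5 enters row 1 and ejects 4. So w(6) = 4. P is now [[1, 5, 6], [2], [7]].
Step i=5: Q has 5 at row 3, column 1; remove 7 from row 3 of P and reverse-bump: 7 enters row 2 and ejects 2; 2 enters row 1 and ejects 1. So w(5) = 1. P is now [[2, 5, 6], [7]].
Step i=4: Q has 4 at row 2, column 1; remove 7 from row 2 of P and reverse-bump: 7 enters row 1 and ejects 6. So w(4) = 6. P is now [[2, 5, 7]].
Step i=3: Q has 3 at row 1, column 3; remove that cell from P, ejecting 7. So w(3) = 7. P is now [[2, 5]].
Step i=2: Q has 2 at row 1, column 2; remove that cell from P, ejecting 5. So w(2) = 5. P is now [[2]].
Step i=1: Q has 1 at row 1, column 1; remove that cell from P, ejecting 2. So w(1) = 2. P is now [].

So w = 2 5 7 6 1 4 3 8.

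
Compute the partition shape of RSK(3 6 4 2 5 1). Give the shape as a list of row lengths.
Row-insert each entry into an empty tableau.

After inserting 3: P = [[3]].
After inserting 6: P = [[3, 6]].
After inserting 4: P = [[3, 4], [6]].
After inserting 2: P = [[2, 4], [3], [6]].
After inserting 5: P = [[2, 4, 5], [3], [6]].
After inserting 1: P = [[1, 4, 5], [2], [3], [6]].

The final insertion tableau P = [[1, 4, 5], [2], [3], [6]] has shape [3, 1, 1, 1].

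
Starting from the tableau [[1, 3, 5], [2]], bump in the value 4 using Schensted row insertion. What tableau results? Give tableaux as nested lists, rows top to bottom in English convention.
[[1, 3, 4], [2, 5]]

In row 1, 4 replaces 5 (the leftmost entry greater than 4); 5 is bumped to row 2. 5 is appended to row 2. The new tableau is [[1, 3, 4], [2, 5]].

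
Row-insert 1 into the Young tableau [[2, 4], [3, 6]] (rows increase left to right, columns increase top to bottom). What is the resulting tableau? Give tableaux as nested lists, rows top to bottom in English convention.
[[1, 4], [2, 6], [3]]

In row 1, 1 replaces 2 (the leftmost entry greater than 1); 2 is bumped to row 2. In row 2, 2 replaces 3 (the leftmost entry greater than 2); 3 is bumped to row 3. 3 starts a new row 3. The new tableau is [[1, 4], [2, 6], [3]].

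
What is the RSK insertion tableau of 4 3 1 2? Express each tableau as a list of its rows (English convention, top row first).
P = [[1, 2], [3], [4]]

Insert 4: appended to row 1. P = [[4]].
Insert 3: 3 bumps 4 from row 1; 4 starts row 2. P = [[3], [4]].
Insert 1: 1 bumps 3 from row 1; 3 bumps 4 from row 2; 4 starts row 3. P = [[1], [3], [4]].
Insert 2: appended to row 1. P = [[1, 2], [3], [4]].

So P = [[1, 2], [3], [4]].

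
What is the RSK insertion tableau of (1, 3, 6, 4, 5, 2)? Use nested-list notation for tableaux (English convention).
P = [[1, 2, 4, 5], [3], [6]]

Insert 1: appended to row 1. P = [[1]].
Insert 3: appended to row 1. P = [[1, 3]].
Insert 6: appended to row 1. P = [[1, 3, 6]].
Insert 4: 4 bumps 6 from row 1; 6 starts row 2. P = [[1, 3, 4], [6]].
Insert 5: appended to row 1. P = [[1, 3, 4, 5], [6]].
Insert 2: 2 bumps 3 from row 1; 3 bumps 6 from row 2; 6 starts row 3. P = [[1, 2, 4, 5], [3], [6]].

So P = [[1, 2, 4, 5], [3], [6]].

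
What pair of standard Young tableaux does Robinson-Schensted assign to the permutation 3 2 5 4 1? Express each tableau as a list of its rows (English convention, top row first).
P = [[1, 4], [2, 5], [3]], Q = [[1, 3], [2, 4], [5]]

Insert each entry of the permutation into P by Schensted row insertion, recording in Q the position of each new cell.

After inserting 3: P = [[3]].
After inserting 2: P = [[2], [3]].
After inserting 5: P = [[2, 5], [3]].
After inserting 4: P = [[2, 4], [3, 5]].
After inserting 1: P = [[1, 4], [2, 5], [3]].

So P = [[1, 4], [2, 5], [3]], Q = [[1, 3], [2, 4], [5]].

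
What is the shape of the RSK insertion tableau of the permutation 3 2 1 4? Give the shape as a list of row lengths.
[2, 1, 1]

RSK row insertion gives P = [[1, 4], [2], [3]], which has shape [2, 1, 1].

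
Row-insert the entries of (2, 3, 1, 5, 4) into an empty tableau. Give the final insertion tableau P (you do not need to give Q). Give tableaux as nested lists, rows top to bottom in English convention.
Insert 2: appended to row 1. P = [[2]].
Insert 3: appended to row 1. P = [[2, 3]].
Insert 1: 1 bumps 2 from row 1; 2 starts row 2. P = [[1, 3], [2]].
Insert 5: appended to row 1. P = [[1, 3, 5], [2]].
Insert 4: 4 bumps 5 from row 1; 5 appends to row 2. P = [[1, 3, 4], [2, 5]].

So P = [[1, 3, 4], [2, 5]].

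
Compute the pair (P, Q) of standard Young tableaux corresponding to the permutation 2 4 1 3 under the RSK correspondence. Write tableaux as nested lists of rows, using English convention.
P = [[1, 3], [2, 4]], Q = [[1, 2], [3, 4]]

Insert each entry of the permutation into P by Schensted row insertion, recording in Q the position of each new cell.

Insert 2: appended to row 1. P = [[2]], Q = [[1]].
Insert 4: appended to row 1. P = [[2, 4]], Q = [[1, 2]].
Insert 1: 1 bumps 2 from row 1; 2 starts row 2. P = [[1, 4], [2]], Q = [[1, 2], [3]].
Insert 3: 3 bumps 4 from row 1; 4 appends to row 2. P = [[1, 3], [2, 4]], Q = [[1, 2], [3, 4]].

So P = [[1, 3], [2, 4]], Q = [[1, 2], [3, 4]].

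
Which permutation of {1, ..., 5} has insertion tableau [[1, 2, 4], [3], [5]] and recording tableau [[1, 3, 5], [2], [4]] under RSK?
5 1 3 2 4

Reverse the RSK construction: for i from n down to 1, find the cell of Q containing i, remove the entry at that cell from P, and reverse-bump it up through P; the value ejected from row 1 is w(i).

Step i=5: Q has 5 at row 1, column 3; remove that cell from P, ejecting 4. So w(5) = 4. P is now [[1, 2], [3], [5]].
Step i=4: Q has 4 at row 3, column 1; remove 5 from row 3 of P and reverse-bump: 5 enters row 2 and ejects 3; 3 enters row 1 and ejects 2. So w(4) = 2. P is now [[1, 3], [5]].
Step i=3: Q has 3 at row 1, column 2; remove that cell from P, ejecting 3. So w(3) = 3. P is now [[1], [5]].
Step i=2: Q has 2 at row 2, column 1; remove 5 from row 2 of P and reverse-bump: 5 enters row 1 and ejects 1. So w(2) = 1. P is now [[5]].
Step i=1: Q has 1 at row 1, column 1; remove that cell from P, ejecting 5. So w(1) = 5. P is now [].

So w = 5 1 3 2 4.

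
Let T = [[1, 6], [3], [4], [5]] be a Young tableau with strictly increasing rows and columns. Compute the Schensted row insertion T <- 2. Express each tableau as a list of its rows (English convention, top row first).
[[1, 2], [3, 6], [4], [5]]

In row 1, 2 replaces 6 (the leftmost entry greater than 2); 6 is bumped to row 2. 6 is appended to row 2. The new tableau is [[1, 2], [3, 6], [4], [5]].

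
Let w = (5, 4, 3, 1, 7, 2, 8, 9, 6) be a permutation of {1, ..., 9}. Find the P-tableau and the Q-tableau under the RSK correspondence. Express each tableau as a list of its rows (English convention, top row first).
P = [[1, 2, 6, 9], [3, 7, 8], [4], [5]], Q = [[1, 5, 7, 8], [2, 6, 9], [3], [4]]

Insert each entry of the permutation into P by Schensted row insertion, recording in Q the position of each new cell.

Insert 5: appended to row 1. P = [[5]], Q = [[1]].
Insert 4: 4 bumps 5 from row 1; 5 starts row 2. P = [[4], [5]], Q = [[1], [2]].
Insert 3: 3 bumps 4 from row 1; 4 bumps 5 from row 2; 5 starts row 3. P = [[3], [4], [5]], Q = [[1], [2], [3]].
Insert 1: 1 bumps 3 from row 1; 3 bumps 4 from row 2; 4 bumps 5 from row 3; 5 starts row 4. P = [[1], [3], [4], [5]], Q = [[1], [2], [3], [4]].
Insert 7: appended to row 1. P = [[1, 7], [3], [4], [5]], Q = [[1, 5], [2], [3], [4]].
Insert 2: 2 bumps 7 from row 1; 7 appends to row 2. P = [[1, 2], [3, 7], [4], [5]], Q = [[1, 5], [2, 6], [3], [4]].
Insert 8: appended to row 1. P = [[1, 2, 8], [3, 7], [4], [5]], Q = [[1, 5, 7], [2, 6], [3], [4]].
Insert 9: appended to row 1. P = [[1, 2, 8, 9], [3, 7], [4], [5]], Q = [[1, 5, 7, 8], [2, 6], [3], [4]].
Insert 6: 6 bumps 8 from row 1; 8 appends to row 2. P = [[1, 2, 6, 9], [3, 7, 8], [4], [5]], Q = [[1, 5, 7, 8], [2, 6, 9], [3], [4]].

So P = [[1, 2, 6, 9], [3, 7, 8], [4], [5]], Q = [[1, 5, 7, 8], [2, 6, 9], [3], [4]].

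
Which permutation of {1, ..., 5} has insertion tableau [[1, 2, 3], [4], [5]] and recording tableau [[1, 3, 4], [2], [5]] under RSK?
Reverse the RSK construction: for i from n down to 1, find the cell of Q containing i, remove the entry at that cell from P, and reverse-bump it up through P; the value ejected from row 1 is w(i).

Step i=5: Q has 5 at row 3, column 1; remove 5 from row 3 of P and reverse-bump: 5 enters row 2 and ejects 4; 4 enters row 1 and ejects 3. So w(5) = 3. P is now [[1, 2, 4], [5]].
Step i=4: Q has 4 at row 1, column 3; remove that cell from P, ejecting 4. So w(4) = 4. P is now [[1, 2], [5]].
Step i=3: Q has 3 at row 1, column 2; remove that cell from P, ejecting 2. So w(3) = 2. P is now [[1], [5]].
Step i=2: Q has 2 at row 2, column 1; remove 5 from row 2 of P and reverse-bump: 5 enters row 1 and ejects 1. So w(2) = 1. P is now [[5]].
Step i=1: Q has 1 at row 1, column 1; remove that cell from P, ejecting 5. So w(1) = 5. P is now [].

So w = 5 1 2 4 3.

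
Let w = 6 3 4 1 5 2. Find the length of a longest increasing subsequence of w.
3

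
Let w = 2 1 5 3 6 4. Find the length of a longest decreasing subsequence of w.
2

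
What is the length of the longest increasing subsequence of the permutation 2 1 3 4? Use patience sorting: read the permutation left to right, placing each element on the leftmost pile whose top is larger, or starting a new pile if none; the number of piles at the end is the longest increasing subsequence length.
2: new pile. tops = [2]
1: onto pile 1 (replacing 2). tops = [1]
3: new pile. tops = [1, 3]
4: new pile. tops = [1, 3, 4]

3 piles, so the longest increasing subsequence has length 3.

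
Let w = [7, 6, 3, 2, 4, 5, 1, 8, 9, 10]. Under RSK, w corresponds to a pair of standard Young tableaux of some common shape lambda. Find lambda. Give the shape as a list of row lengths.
[6, 1, 1, 1, 1]

Row-insert each entry into an empty tableau.

After inserting 7: P = [[7]].
After inserting 6: P = [[6], [7]].
After inserting 3: P = [[3], [6], [7]].
After inserting 2: P = [[2], [3], [6], [7]].
After inserting 4: P = [[2, 4], [3], [6], [7]].
After inserting 5: P = [[2, 4, 5], [3], [6], [7]].
After inserting 1: P = [[1, 4, 5], [2], [3], [6], [7]].
After inserting 8: P = [[1, 4, 5, 8], [2], [3], [6], [7]].
After inserting 9: P = [[1, 4, 5, 8, 9], [2], [3], [6], [7]].
After inserting 10: P = [[1, 4, 5, 8, 9, 10], [2], [3], [6], [7]].

The final insertion tableau P = [[1, 4, 5, 8, 9, 10], [2], [3], [6], [7]] has shape [6, 1, 1, 1, 1].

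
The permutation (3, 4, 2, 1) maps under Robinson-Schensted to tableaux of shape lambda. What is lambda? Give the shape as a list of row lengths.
Row-insert each entry into an empty tableau.

After inserting 3: P = [[3]].
After inserting 4: P = [[3, 4]].
After inserting 2: P = [[2, 4], [3]].
After inserting 1: P = [[1, 4], [2], [3]].

The final insertion tableau P = [[1, 4], [2], [3]] has shape [2, 1, 1].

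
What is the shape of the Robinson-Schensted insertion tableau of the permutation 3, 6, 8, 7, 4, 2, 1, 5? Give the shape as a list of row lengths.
[3, 2, 1, 1, 1]

Row-insert each entry into an empty tableau.

After inserting 3: P = [[3]].
After inserting 6: P = [[3, 6]].
After inserting 8: P = [[3, 6, 8]].
After inserting 7: P = [[3, 6, 7], [8]].
After inserting 4: P = [[3, 4, 7], [6], [8]].
After inserting 2: P = [[2, 4, 7], [3], [6], [8]].
After inserting 1: P = [[1, 4, 7], [2], [3], [6], [8]].
After inserting 5: P = [[1, 4, 5], [2, 7], [3], [6], [8]].

The final insertion tableau P = [[1, 4, 5], [2, 7], [3], [6], [8]] has shape [3, 2, 1, 1, 1].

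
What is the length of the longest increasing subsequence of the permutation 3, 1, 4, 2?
2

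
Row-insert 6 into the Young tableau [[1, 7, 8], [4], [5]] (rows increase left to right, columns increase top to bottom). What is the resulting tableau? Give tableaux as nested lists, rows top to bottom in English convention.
[[1, 6, 8], [4, 7], [5]]

In row 1, 6 replaces 7 (the leftmost entry greater than 6); 7 is bumped to row 2. 7 is appended to row 2. The new tableau is [[1, 6, 8], [4, 7], [5]].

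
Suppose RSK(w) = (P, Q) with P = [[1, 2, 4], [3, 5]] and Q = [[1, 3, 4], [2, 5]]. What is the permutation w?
3 1 2 5 4

Reverse the RSK construction: for i from n down to 1, find the cell of Q containing i, remove the entry at that cell from P, and reverse-bump it up through P; the value ejected from row 1 is w(i).

Step i=5: Q has 5 at row 2, column 2; remove 5 from row 2 of P and reverse-bump: 5 enters row 1 and ejects 4. So w(5) = 4. P is now [[1, 2, 5], [3]].
Step i=4: Q has 4 at row 1, column 3; remove that cell from P, ejecting 5. So w(4) = 5. P is now [[1, 2], [3]].
Step i=3: Q has 3 at row 1, column 2; remove that cell from P, ejecting 2. So w(3) = 2. P is now [[1], [3]].
Step i=2: Q has 2 at row 2, column 1; remove 3 from row 2 of P and reverse-bump: 3 enters row 1 and ejects 1. So w(2) = 1. P is now [[3]].
Step i=1: Q has 1 at row 1, column 1; remove that cell from P, ejecting 3. So w(1) = 3. P is now [].

So w = 3 1 2 5 4.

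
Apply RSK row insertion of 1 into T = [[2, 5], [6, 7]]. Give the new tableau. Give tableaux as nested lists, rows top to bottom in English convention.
In row 1, 1 replaces 2 (the leftmost entry greater than 1); 2 is bumped to row 2. In row 2, 2 replaces 6 (the leftmost entry greater than 2); 6 is bumped to row 3. 6 starts a new row 3. The new tableau is [[1, 5], [2, 7], [6]].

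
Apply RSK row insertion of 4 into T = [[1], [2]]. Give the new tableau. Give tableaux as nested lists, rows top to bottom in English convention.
[[1, 4], [2]]

4 is larger than every entry of row 1, so it is appended to row 1. The new tableau is [[1, 4], [2]].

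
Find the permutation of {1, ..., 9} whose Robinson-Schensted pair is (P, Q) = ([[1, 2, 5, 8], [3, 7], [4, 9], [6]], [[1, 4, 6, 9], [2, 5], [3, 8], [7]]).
6 4 1 9 3 7 2 5 8

Reverse the RSK construction: for i from n down to 1, find the cell of Q containing i, remove the entry at that cell from P, and reverse-bump it up through P; the value ejected from row 1 is w(i).

Step i=9: Q has 9 at row 1, column 4; remove that cell from P, ejecting 8. So w(9) = 8. P is now [[1, 2, 5], [3, 7], [4, 9], [6]].
Step i=8: Q has 8 at row 3, column 2; remove 9 from row 3 of P and reverse-bump: 9 enters row 2 and ejects 7; 7 enters row 1 and ejects 5. So w(8) = 5. P is now [[1, 2, 7], [3, 9], [4], [6]].
Step i=7: Q has 7 at row 4, column 1; remove 6 from row 4 of P and reverse-bump: 6 enters row 3 and ejects 4; 4 enters row 2 and ejects 3; 3 enters row 1 and ejects 2. So w(7) = 2. P is now [[1, 3, 7], [4, 9], [6]].
Step i=6: Q has 6 at row 1, column 3; remove that cell from P, ejecting 7. So w(6) = 7. P is now [[1, 3], [4, 9], [6]].
Step i=5: Q has 5 at row 2, column 2; remove 9 from row 2 of P and reverse-bump: 9 enters row 1 and ejects 3. So w(5) = 3. P is now [[1, 9], [4], [6]].
Step i=4: Q has 4 at row 1, column 2; remove that cell from P, ejecting 9. So w(4) = 9. P is now [[1], [4], [6]].
Step i=3: Q has 3 at row 3, column 1; remove 6 from row 3 of P and reverse-bump: 6 enters row 2 and ejects 4; 4 enters row 1 and ejects 1. So w(3) = 1. P is now [[4], [6]].
Step i=2: Q has 2 at row 2, column 1; remove 6 from row 2 of P and reverse-bump: 6 enters row 1 and ejects 4. So w(2) = 4. P is now [[6]].
Step i=1: Q has 1 at row 1, column 1; remove that cell from P, ejecting 6. So w(1) = 6. P is now [].

So w = 6 4 1 9 3 7 2 5 8.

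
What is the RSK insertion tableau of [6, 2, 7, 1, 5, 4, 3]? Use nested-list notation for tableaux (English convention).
P = [[1, 3], [2, 4], [5, 7], [6]]

Insert 6: appended to row 1. P = [[6]].
Insert 2: 2 bumps 6 from row 1; 6 starts row 2. P = [[2], [6]].
Insert 7: appended to row 1. P = [[2, 7], [6]].
Insert 1: 1 bumps 2 from row 1; 2 bumps 6 from row 2; 6 starts row 3. P = [[1, 7], [2], [6]].
Insert 5: 5 bumps 7 from row 1; 7 appends to row 2. P = [[1, 5], [2, 7], [6]].
Insert 4: 4 bumps 5 from row 1; 5 bumps 7 from row 2; 7 appends to row 3. P = [[1, 4], [2, 5], [6, 7]].
Insert 3: 3 bumps 4 from row 1; 4 bumps 5 from row 2; 5 bumps 6 from row 3; 6 starts row 4. P = [[1, 3], [2, 4], [5, 7], [6]].

So P = [[1, 3], [2, 4], [5, 7], [6]].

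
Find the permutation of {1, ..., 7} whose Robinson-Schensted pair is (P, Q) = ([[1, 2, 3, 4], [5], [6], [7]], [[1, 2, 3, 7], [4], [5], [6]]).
Reverse the RSK construction: for i from n down to 1, find the cell of Q containing i, remove the entry at that cell from P, and reverse-bump it up through P; the value ejected from row 1 is w(i).

Step i=7: Q has 7 at row 1, column 4; remove that cell from P, ejecting 4. So w(7) = 4. P is now [[1, 2, 3], [5], [6], [7]].
Step i=6: Q has 6 at row 4, column 1; remove 7 from row 4 of P and reverse-bump: 7 enters row 3 and ejects 6; 6 enters row 2 and ejects 5; 5 enters row 1 and ejects 3. So w(6) = 3. P is now [[1, 2, 5], [6], [7]].
Step i=5: Q has 5 at row 3, column 1; remove 7 from row 3 of P and reverse-bump: 7 enters row 2 and ejects 6; 6 enters row 1 and ejects 5. So w(5) = 5. P is now [[1, 2, 6], [7]].
Step i=4: Q has 4 at row 2, column 1; remove 7 from row 2 of P and reverse-bump: 7 enters row 1 and ejects 6. So w(4) = 6. P is now [[1, 2, 7]].
Step i=3: Q has 3 at row 1, column 3; remove that cell from P, ejecting 7. So w(3) = 7. P is now [[1, 2]].
Step i=2: Q has 2 at row 1, column 2; remove that cell from P, ejecting 2. So w(2) = 2. P is now [[1]].
Step i=1: Q has 1 at row 1, column 1; remove that cell from P, ejecting 1. So w(1) = 1. P is now [].

So w = 1 2 7 6 5 3 4.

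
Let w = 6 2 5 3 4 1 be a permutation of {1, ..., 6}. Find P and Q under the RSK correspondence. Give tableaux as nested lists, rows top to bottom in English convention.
Insert each entry of the permutation into P by Schensted row insertion, recording in Q the position of each new cell.

Insert 6: appended to row 1. P = [[6]].
Insert 2: 2 bumps 6 from row 1; 6 starts row 2. P = [[2], [6]].
Insert 5: appended to row 1. P = [[2, 5], [6]].
Insert 3: 3 bumps 5 from row 1; 5 bumps 6 from row 2; 6 starts row 3. P = [[2, 3], [5], [6]].
Insert 4: appended to row 1. P = [[2, 3, 4], [5], [6]].
Insert 1: 1 bumps 2 from row 1; 2 bumps 5 from row 2; 5 bumps 6 from row 3; 6 starts row 4. P = [[1, 3, 4], [2], [5], [6]].

So P = [[1, 3, 4], [2], [5], [6]], Q = [[1, 3, 5], [2], [4], [6]].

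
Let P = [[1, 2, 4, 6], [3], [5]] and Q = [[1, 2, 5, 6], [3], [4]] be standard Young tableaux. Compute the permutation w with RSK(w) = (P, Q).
1 5 3 2 4 6

Reverse the RSK construction: for i from n down to 1, find the cell of Q containing i, remove the entry at that cell from P, and reverse-bump it up through P; the value ejected from row 1 is w(i).

Step i=6: Q has 6 at row 1, column 4; remove that cell from P, ejecting 6. So w(6) = 6. P is now [[1, 2, 4], [3], [5]].
Step i=5: Q has 5 at row 1, column 3; remove that cell from P, ejecting 4. So w(5) = 4. P is now [[1, 2], [3], [5]].
Step i=4: Q has 4 at row 3, column 1; remove 5 from row 3 of P and reverse-bump: 5 enters row 2 and ejects 3; 3 enters row 1 and ejects 2. So w(4) = 2. P is now [[1, 3], [5]].
Step i=3: Q has 3 at row 2, column 1; remove 5 from row 2 of P and reverse-bump: 5 enters row 1 and ejects 3. So w(3) = 3. P is now [[1, 5]].
Step i=2: Q has 2 at row 1, column 2; remove that cell from P, ejecting 5. So w(2) = 5. P is now [[1]].
Step i=1: Q has 1 at row 1, column 1; remove that cell from P, ejecting 1. So w(1) = 1. P is now [].

So w = 1 5 3 2 4 6.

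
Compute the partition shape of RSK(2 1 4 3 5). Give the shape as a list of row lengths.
RSK row insertion gives P = [[1, 3, 5], [2, 4]], which has shape [3, 2].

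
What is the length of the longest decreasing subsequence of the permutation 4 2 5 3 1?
3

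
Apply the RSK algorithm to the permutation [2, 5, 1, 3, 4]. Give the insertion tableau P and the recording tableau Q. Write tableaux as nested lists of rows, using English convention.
P = [[1, 3, 4], [2, 5]], Q = [[1, 2, 5], [3, 4]]

Insert each entry of the permutation into P by Schensted row insertion, recording in Q the position of each new cell.

After inserting 2: P = [[2]].
After inserting 5: P = [[2, 5]].
After inserting 1: P = [[1, 5], [2]].
After inserting 3: P = [[1, 3], [2, 5]].
After inserting 4: P = [[1, 3, 4], [2, 5]].

So P = [[1, 3, 4], [2, 5]], Q = [[1, 2, 5], [3, 4]].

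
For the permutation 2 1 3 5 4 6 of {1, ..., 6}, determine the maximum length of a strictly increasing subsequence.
4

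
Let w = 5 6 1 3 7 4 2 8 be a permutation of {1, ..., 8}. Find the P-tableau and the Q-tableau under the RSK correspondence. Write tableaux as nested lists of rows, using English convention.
P = [[1, 2, 4, 8], [3, 6, 7], [5]], Q = [[1, 2, 5, 8], [3, 4, 6], [7]]

Insert each entry of the permutation into P by Schensted row insertion, recording in Q the position of each new cell.

Insert 5: appended to row 1. P = [[5]], Q = [[1]].
Insert 6: appended to row 1. P = [[5, 6]], Q = [[1, 2]].
Insert 1: 1 bumps 5 from row 1; 5 starts row 2. P = [[1, 6], [5]], Q = [[1, 2], [3]].
Insert 3: 3 bumps 6 from row 1; 6 appends to row 2. P = [[1, 3], [5, 6]], Q = [[1, 2], [3, 4]].
Insert 7: appended to row 1. P = [[1, 3, 7], [5, 6]], Q = [[1, 2, 5], [3, 4]].
Insert 4: 4 bumps 7 from row 1; 7 appends to row 2. P = [[1, 3, 4], [5, 6, 7]], Q = [[1, 2, 5], [3, 4, 6]].
Insert 2: 2 bumps 3 from row 1; 3 bumps 5 from row 2; 5 starts row 3. P = [[1, 2, 4], [3, 6, 7], [5]], Q = [[1, 2, 5], [3, 4, 6], [7]].
Insert 8: appended to row 1. P = [[1, 2, 4, 8], [3, 6, 7], [5]], Q = [[1, 2, 5, 8], [3, 4, 6], [7]].

So P = [[1, 2, 4, 8], [3, 6, 7], [5]], Q = [[1, 2, 5, 8], [3, 4, 6], [7]].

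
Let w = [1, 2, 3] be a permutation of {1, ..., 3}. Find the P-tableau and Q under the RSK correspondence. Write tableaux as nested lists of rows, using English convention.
P = [[1, 2, 3]], Q = [[1, 2, 3]]

Insert each entry of the permutation into P by Schensted row insertion, recording in Q the position of each new cell.

Insert 1: appended to row 1. P = [[1]].
Insert 2: appended to row 1. P = [[1, 2]].
Insert 3: appended to row 1. P = [[1, 2, 3]].

So P = [[1, 2, 3]], Q = [[1, 2, 3]].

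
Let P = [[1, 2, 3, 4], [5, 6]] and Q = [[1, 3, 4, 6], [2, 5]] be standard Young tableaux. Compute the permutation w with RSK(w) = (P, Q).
Reverse the RSK construction: for i from n down to 1, find the cell of Q containing i, remove the entry at that cell from P, and reverse-bump it up through P; the value ejected from row 1 is w(i).

Step i=6: Q has 6 at row 1, column 4; remove that cell from P, ejecting 4. So w(6) = 4. P is now [[1, 2, 3], [5, 6]].
Step i=5: Q has 5 at row 2, column 2; remove 6 from row 2 of P and reverse-bump: 6 enters row 1 and ejects 3. So w(5) = 3. P is now [[1, 2, 6], [5]].
Step i=4: Q has 4 at row 1, column 3; remove that cell from P, ejecting 6. So w(4) = 6. P is now [[1, 2], [5]].
Step i=3: Q has 3 at row 1, column 2; remove that cell from P, ejecting 2. So w(3) = 2. P is now [[1], [5]].
Step i=2: Q has 2 at row 2, column 1; remove 5 from row 2 of P and reverse-bump: 5 enters row 1 and ejects 1. So w(2) = 1. P is now [[5]].
Step i=1: Q has 1 at row 1, column 1; remove that cell from P, ejecting 5. So w(1) = 5. P is now [].

So w = 5 1 2 6 3 4.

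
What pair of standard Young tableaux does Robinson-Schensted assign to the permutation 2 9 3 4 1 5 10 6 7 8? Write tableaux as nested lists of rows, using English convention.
P = [[1, 3, 4, 5, 6, 7, 8], [2, 10], [9]], Q = [[1, 2, 4, 6, 7, 9, 10], [3, 8], [5]]

Insert each entry of the permutation into P by Schensted row insertion, recording in Q the position of each new cell.

Insert 2: appended to row 1. P = [[2]].
Insert 9: appended to row 1. P = [[2, 9]].
Insert 3: 3 bumps 9 from row 1; 9 starts row 2. P = [[2, 3], [9]].
Insert 4: appended to row 1. P = [[2, 3, 4], [9]].
Insert 1: 1 bumps 2 from row 1; 2 bumps 9 from row 2; 9 starts row 3. P = [[1, 3, 4], [2], [9]].
Insert 5: appended to row 1. P = [[1, 3, 4, 5], [2], [9]].
Insert 10: appended to row 1. P = [[1, 3, 4, 5, 10], [2], [9]].
Insert 6: 6 bumps 10 from row 1; 10 appends to row 2. P = [[1, 3, 4, 5, 6], [2, 10], [9]].
Insert 7: appended to row 1. P = [[1, 3, 4, 5, 6, 7], [2, 10], [9]].
Insert 8: appended to row 1. P = [[1, 3, 4, 5, 6, 7, 8], [2, 10], [9]].

So P = [[1, 3, 4, 5, 6, 7, 8], [2, 10], [9]], Q = [[1, 2, 4, 6, 7, 9, 10], [3, 8], [5]].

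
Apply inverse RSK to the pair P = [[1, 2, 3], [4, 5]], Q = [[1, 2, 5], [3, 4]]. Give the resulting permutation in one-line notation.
Reverse RSK: for i = n, n-1, ..., 1, locate i in Q, remove the corresponding corner cell from P, and reverse-bump its entry up through P; the value ejected from row 1 is w(i).

So w = 4 5 1 2 3.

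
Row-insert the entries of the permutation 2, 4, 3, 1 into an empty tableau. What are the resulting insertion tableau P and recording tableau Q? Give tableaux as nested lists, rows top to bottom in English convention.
Insert each entry of the permutation into P by Schensted row insertion, recording in Q the position of each new cell.

Insert 2: appended to row 1. P = [[2]], Q = [[1]].
Insert 4: appended to row 1. P = [[2, 4]], Q = [[1, 2]].
Insert 3: 3 bumps 4 from row 1; 4 starts row 2. P = [[2, 3], [4]], Q = [[1, 2], [3]].
Insert 1: 1 bumps 2 from row 1; 2 bumps 4 from row 2; 4 starts row 3. P = [[1, 3], [2], [4]], Q = [[1, 2], [3], [4]].

So P = [[1, 3], [2], [4]], Q = [[1, 2], [3], [4]].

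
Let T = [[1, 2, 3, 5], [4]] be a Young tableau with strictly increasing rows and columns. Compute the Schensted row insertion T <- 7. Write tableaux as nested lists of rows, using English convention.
7 is larger than every entry of row 1, so it is appended to row 1. The new tableau is [[1, 2, 3, 5, 7], [4]].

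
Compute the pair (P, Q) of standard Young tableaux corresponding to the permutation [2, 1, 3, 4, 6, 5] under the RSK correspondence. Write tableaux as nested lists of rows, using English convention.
Insert each entry of the permutation into P by Schensted row insertion, recording in Q the position of each new cell.

After inserting 2: P = [[2]].
After inserting 1: P = [[1], [2]].
After inserting 3: P = [[1, 3], [2]].
After inserting 4: P = [[1, 3, 4], [2]].
After inserting 6: P = [[1, 3, 4, 6], [2]].
After inserting 5: P = [[1, 3, 4, 5], [2, 6]].

So P = [[1, 3, 4, 5], [2, 6]], Q = [[1, 3, 4, 5], [2, 6]].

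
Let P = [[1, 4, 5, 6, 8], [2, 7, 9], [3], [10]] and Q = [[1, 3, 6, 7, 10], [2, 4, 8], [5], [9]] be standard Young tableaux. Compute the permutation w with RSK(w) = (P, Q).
Reverse RSK: for i = n, n-1, ..., 1, locate i in Q, remove the corresponding corner cell from P, and reverse-bump its entry up through P; the value ejected from row 1 is w(i).

So w = 3 2 10 7 4 5 9 6 1 8.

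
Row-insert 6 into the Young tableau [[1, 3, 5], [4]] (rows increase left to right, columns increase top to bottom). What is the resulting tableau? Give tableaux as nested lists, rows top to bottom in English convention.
[[1, 3, 5, 6], [4]]

6 is larger than every entry of row 1, so it is appended to row 1. The new tableau is [[1, 3, 5, 6], [4]].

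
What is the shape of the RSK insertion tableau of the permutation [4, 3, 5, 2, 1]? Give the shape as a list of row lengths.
[2, 1, 1, 1]

Row-insert each entry into an empty tableau.

After inserting 4: P = [[4]].
After inserting 3: P = [[3], [4]].
After inserting 5: P = [[3, 5], [4]].
After inserting 2: P = [[2, 5], [3], [4]].
After inserting 1: P = [[1, 5], [2], [3], [4]].

The final insertion tableau P = [[1, 5], [2], [3], [4]] has shape [2, 1, 1, 1].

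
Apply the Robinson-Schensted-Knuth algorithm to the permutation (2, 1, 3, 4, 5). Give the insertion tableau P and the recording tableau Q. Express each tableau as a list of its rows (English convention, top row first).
Insert each entry of the permutation into P by Schensted row insertion, recording in Q the position of each new cell.

Insert 2: appended to row 1. P = [[2]].
Insert 1: 1 bumps 2 from row 1; 2 starts row 2. P = [[1], [2]].
Insert 3: appended to row 1. P = [[1, 3], [2]].
Insert 4: appended to row 1. P = [[1, 3, 4], [2]].
Insert 5: appended to row 1. P = [[1, 3, 4, 5], [2]].

So P = [[1, 3, 4, 5], [2]], Q = [[1, 3, 4, 5], [2]].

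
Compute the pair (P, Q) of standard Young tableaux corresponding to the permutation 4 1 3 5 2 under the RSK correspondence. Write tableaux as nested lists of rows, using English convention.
Insert each entry of the permutation into P by Schensted row insertion, recording in Q the position of each new cell.

Insert 4: appended to row 1. P = [[4]], Q = [[1]].
Insert 1: 1 bumps 4 from row 1; 4 starts row 2. P = [[1], [4]], Q = [[1], [2]].
Insert 3: appended to row 1. P = [[1, 3], [4]], Q = [[1, 3], [2]].
Insert 5: appended to row 1. P = [[1, 3, 5], [4]], Q = [[1, 3, 4], [2]].
Insert 2: 2 bumps 3 from row 1; 3 bumps 4 from row 2; 4 starts row 3. P = [[1, 2, 5], [3], [4]], Q = [[1, 3, 4], [2], [5]].

So P = [[1, 2, 5], [3], [4]], Q = [[1, 3, 4], [2], [5]].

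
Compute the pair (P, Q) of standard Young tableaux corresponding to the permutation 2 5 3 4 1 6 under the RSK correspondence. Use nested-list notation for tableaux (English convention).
Insert each entry of the permutation into P by Schensted row insertion, recording in Q the position of each new cell.

Insert 2: appended to row 1. P = [[2]].
Insert 5: appended to row 1. P = [[2, 5]].
Insert 3: 3 bumps 5 from row 1; 5 starts row 2. P = [[2, 3], [5]].
Insert 4: appended to row 1. P = [[2, 3, 4], [5]].
Insert 1: 1 bumps 2 from row 1; 2 bumps 5 from row 2; 5 starts row 3. P = [[1, 3, 4], [2], [5]].
Insert 6: appended to row 1. P = [[1, 3, 4, 6], [2], [5]].

So P = [[1, 3, 4, 6], [2], [5]], Q = [[1, 2, 4, 6], [3], [5]].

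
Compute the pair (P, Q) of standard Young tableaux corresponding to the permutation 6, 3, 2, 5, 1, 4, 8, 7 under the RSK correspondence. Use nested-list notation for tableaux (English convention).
Insert each entry of the permutation into P by Schensted row insertion, recording in Q the position of each new cell.

Insert 6: appended to row 1. P = [[6]].
Insert 3: 3 bumps 6 from row 1; 6 starts row 2. P = [[3], [6]].
Insert 2: 2 bumps 3 from row 1; 3 bumps 6 from row 2; 6 starts row 3. P = [[2], [3], [6]].
Insert 5: appended to row 1. P = [[2, 5], [3], [6]].
Insert 1: 1 bumps 2 from row 1; 2 bumps 3 from row 2; 3 bumps 6 from row 3; 6 starts row 4. P = [[1, 5], [2], [3], [6]].
Insert 4: 4 bumps 5 from row 1; 5 appends to row 2. P = [[1, 4], [2, 5], [3], [6]].
Insert 8: appended to row 1. P = [[1, 4, 8], [2, 5], [3], [6]].
Insert 7: 7 bumps 8 from row 1; 8 appends to row 2. P = [[1, 4, 7], [2, 5, 8], [3], [6]].

So P = [[1, 4, 7], [2, 5, 8], [3], [6]], Q = [[1, 4, 7], [2, 6, 8], [3], [5]].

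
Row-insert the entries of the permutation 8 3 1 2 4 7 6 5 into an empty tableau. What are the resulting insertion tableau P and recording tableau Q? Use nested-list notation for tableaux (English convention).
Insert each entry of the permutation into P by Schensted row insertion, recording in Q the position of each new cell.

Insert 8: appended to row 1. P = [[8]], Q = [[1]].
Insert 3: 3 bumps 8 from row 1; 8 starts row 2. P = [[3], [8]], Q = [[1], [2]].
Insert 1: 1 bumps 3 from row 1; 3 bumps 8 from row 2; 8 starts row 3. P = [[1], [3], [8]], Q = [[1], [2], [3]].
Insert 2: appended to row 1. P = [[1, 2], [3], [8]], Q = [[1, 4], [2], [3]].
Insert 4: appended to row 1. P = [[1, 2, 4], [3], [8]], Q = [[1, 4, 5], [2], [3]].
Insert 7: appended to row 1. P = [[1, 2, 4, 7], [3], [8]], Q = [[1, 4, 5, 6], [2], [3]].
Insert 6: 6 bumps 7 from row 1; 7 appends to row 2. P = [[1, 2, 4, 6], [3, 7], [8]], Q = [[1, 4, 5, 6], [2, 7], [3]].
Insert 5: 5 bumps 6 from row 1; 6 bumps 7 from row 2; 7 bumps 8 from row 3; 8 starts row 4. P = [[1, 2, 4, 5], [3, 6], [7], [8]], Q = [[1, 4, 5, 6], [2, 7], [3], [8]].

So P = [[1, 2, 4, 5], [3, 6], [7], [8]], Q = [[1, 4, 5, 6], [2, 7], [3], [8]].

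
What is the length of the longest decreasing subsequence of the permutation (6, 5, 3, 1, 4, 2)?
4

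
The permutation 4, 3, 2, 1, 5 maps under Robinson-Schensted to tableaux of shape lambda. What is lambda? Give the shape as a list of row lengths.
Row-insert each entry into an empty tableau.

After inserting 4: P = [[4]].
After inserting 3: P = [[3], [4]].
After inserting 2: P = [[2], [3], [4]].
After inserting 1: P = [[1], [2], [3], [4]].
After inserting 5: P = [[1, 5], [2], [3], [4]].

The final insertion tableau P = [[1, 5], [2], [3], [4]] has shape [2, 1, 1, 1].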